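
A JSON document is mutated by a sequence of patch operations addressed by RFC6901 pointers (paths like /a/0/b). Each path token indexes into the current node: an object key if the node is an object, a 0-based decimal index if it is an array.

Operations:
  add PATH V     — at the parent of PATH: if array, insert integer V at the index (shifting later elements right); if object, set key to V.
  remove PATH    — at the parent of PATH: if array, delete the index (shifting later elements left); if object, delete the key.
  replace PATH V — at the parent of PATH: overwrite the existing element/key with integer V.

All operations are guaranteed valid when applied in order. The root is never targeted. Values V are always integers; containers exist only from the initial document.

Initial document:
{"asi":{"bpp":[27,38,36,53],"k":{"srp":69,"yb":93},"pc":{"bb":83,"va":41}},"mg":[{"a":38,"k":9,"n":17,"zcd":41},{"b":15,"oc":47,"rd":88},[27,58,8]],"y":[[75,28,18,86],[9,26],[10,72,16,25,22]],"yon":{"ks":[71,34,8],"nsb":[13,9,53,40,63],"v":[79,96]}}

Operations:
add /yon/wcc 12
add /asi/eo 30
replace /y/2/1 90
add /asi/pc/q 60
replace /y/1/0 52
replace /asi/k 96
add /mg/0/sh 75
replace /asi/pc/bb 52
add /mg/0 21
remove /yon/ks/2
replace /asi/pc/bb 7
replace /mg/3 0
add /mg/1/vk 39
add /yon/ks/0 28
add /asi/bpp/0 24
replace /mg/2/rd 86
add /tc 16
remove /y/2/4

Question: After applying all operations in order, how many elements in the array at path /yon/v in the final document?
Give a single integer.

After op 1 (add /yon/wcc 12): {"asi":{"bpp":[27,38,36,53],"k":{"srp":69,"yb":93},"pc":{"bb":83,"va":41}},"mg":[{"a":38,"k":9,"n":17,"zcd":41},{"b":15,"oc":47,"rd":88},[27,58,8]],"y":[[75,28,18,86],[9,26],[10,72,16,25,22]],"yon":{"ks":[71,34,8],"nsb":[13,9,53,40,63],"v":[79,96],"wcc":12}}
After op 2 (add /asi/eo 30): {"asi":{"bpp":[27,38,36,53],"eo":30,"k":{"srp":69,"yb":93},"pc":{"bb":83,"va":41}},"mg":[{"a":38,"k":9,"n":17,"zcd":41},{"b":15,"oc":47,"rd":88},[27,58,8]],"y":[[75,28,18,86],[9,26],[10,72,16,25,22]],"yon":{"ks":[71,34,8],"nsb":[13,9,53,40,63],"v":[79,96],"wcc":12}}
After op 3 (replace /y/2/1 90): {"asi":{"bpp":[27,38,36,53],"eo":30,"k":{"srp":69,"yb":93},"pc":{"bb":83,"va":41}},"mg":[{"a":38,"k":9,"n":17,"zcd":41},{"b":15,"oc":47,"rd":88},[27,58,8]],"y":[[75,28,18,86],[9,26],[10,90,16,25,22]],"yon":{"ks":[71,34,8],"nsb":[13,9,53,40,63],"v":[79,96],"wcc":12}}
After op 4 (add /asi/pc/q 60): {"asi":{"bpp":[27,38,36,53],"eo":30,"k":{"srp":69,"yb":93},"pc":{"bb":83,"q":60,"va":41}},"mg":[{"a":38,"k":9,"n":17,"zcd":41},{"b":15,"oc":47,"rd":88},[27,58,8]],"y":[[75,28,18,86],[9,26],[10,90,16,25,22]],"yon":{"ks":[71,34,8],"nsb":[13,9,53,40,63],"v":[79,96],"wcc":12}}
After op 5 (replace /y/1/0 52): {"asi":{"bpp":[27,38,36,53],"eo":30,"k":{"srp":69,"yb":93},"pc":{"bb":83,"q":60,"va":41}},"mg":[{"a":38,"k":9,"n":17,"zcd":41},{"b":15,"oc":47,"rd":88},[27,58,8]],"y":[[75,28,18,86],[52,26],[10,90,16,25,22]],"yon":{"ks":[71,34,8],"nsb":[13,9,53,40,63],"v":[79,96],"wcc":12}}
After op 6 (replace /asi/k 96): {"asi":{"bpp":[27,38,36,53],"eo":30,"k":96,"pc":{"bb":83,"q":60,"va":41}},"mg":[{"a":38,"k":9,"n":17,"zcd":41},{"b":15,"oc":47,"rd":88},[27,58,8]],"y":[[75,28,18,86],[52,26],[10,90,16,25,22]],"yon":{"ks":[71,34,8],"nsb":[13,9,53,40,63],"v":[79,96],"wcc":12}}
After op 7 (add /mg/0/sh 75): {"asi":{"bpp":[27,38,36,53],"eo":30,"k":96,"pc":{"bb":83,"q":60,"va":41}},"mg":[{"a":38,"k":9,"n":17,"sh":75,"zcd":41},{"b":15,"oc":47,"rd":88},[27,58,8]],"y":[[75,28,18,86],[52,26],[10,90,16,25,22]],"yon":{"ks":[71,34,8],"nsb":[13,9,53,40,63],"v":[79,96],"wcc":12}}
After op 8 (replace /asi/pc/bb 52): {"asi":{"bpp":[27,38,36,53],"eo":30,"k":96,"pc":{"bb":52,"q":60,"va":41}},"mg":[{"a":38,"k":9,"n":17,"sh":75,"zcd":41},{"b":15,"oc":47,"rd":88},[27,58,8]],"y":[[75,28,18,86],[52,26],[10,90,16,25,22]],"yon":{"ks":[71,34,8],"nsb":[13,9,53,40,63],"v":[79,96],"wcc":12}}
After op 9 (add /mg/0 21): {"asi":{"bpp":[27,38,36,53],"eo":30,"k":96,"pc":{"bb":52,"q":60,"va":41}},"mg":[21,{"a":38,"k":9,"n":17,"sh":75,"zcd":41},{"b":15,"oc":47,"rd":88},[27,58,8]],"y":[[75,28,18,86],[52,26],[10,90,16,25,22]],"yon":{"ks":[71,34,8],"nsb":[13,9,53,40,63],"v":[79,96],"wcc":12}}
After op 10 (remove /yon/ks/2): {"asi":{"bpp":[27,38,36,53],"eo":30,"k":96,"pc":{"bb":52,"q":60,"va":41}},"mg":[21,{"a":38,"k":9,"n":17,"sh":75,"zcd":41},{"b":15,"oc":47,"rd":88},[27,58,8]],"y":[[75,28,18,86],[52,26],[10,90,16,25,22]],"yon":{"ks":[71,34],"nsb":[13,9,53,40,63],"v":[79,96],"wcc":12}}
After op 11 (replace /asi/pc/bb 7): {"asi":{"bpp":[27,38,36,53],"eo":30,"k":96,"pc":{"bb":7,"q":60,"va":41}},"mg":[21,{"a":38,"k":9,"n":17,"sh":75,"zcd":41},{"b":15,"oc":47,"rd":88},[27,58,8]],"y":[[75,28,18,86],[52,26],[10,90,16,25,22]],"yon":{"ks":[71,34],"nsb":[13,9,53,40,63],"v":[79,96],"wcc":12}}
After op 12 (replace /mg/3 0): {"asi":{"bpp":[27,38,36,53],"eo":30,"k":96,"pc":{"bb":7,"q":60,"va":41}},"mg":[21,{"a":38,"k":9,"n":17,"sh":75,"zcd":41},{"b":15,"oc":47,"rd":88},0],"y":[[75,28,18,86],[52,26],[10,90,16,25,22]],"yon":{"ks":[71,34],"nsb":[13,9,53,40,63],"v":[79,96],"wcc":12}}
After op 13 (add /mg/1/vk 39): {"asi":{"bpp":[27,38,36,53],"eo":30,"k":96,"pc":{"bb":7,"q":60,"va":41}},"mg":[21,{"a":38,"k":9,"n":17,"sh":75,"vk":39,"zcd":41},{"b":15,"oc":47,"rd":88},0],"y":[[75,28,18,86],[52,26],[10,90,16,25,22]],"yon":{"ks":[71,34],"nsb":[13,9,53,40,63],"v":[79,96],"wcc":12}}
After op 14 (add /yon/ks/0 28): {"asi":{"bpp":[27,38,36,53],"eo":30,"k":96,"pc":{"bb":7,"q":60,"va":41}},"mg":[21,{"a":38,"k":9,"n":17,"sh":75,"vk":39,"zcd":41},{"b":15,"oc":47,"rd":88},0],"y":[[75,28,18,86],[52,26],[10,90,16,25,22]],"yon":{"ks":[28,71,34],"nsb":[13,9,53,40,63],"v":[79,96],"wcc":12}}
After op 15 (add /asi/bpp/0 24): {"asi":{"bpp":[24,27,38,36,53],"eo":30,"k":96,"pc":{"bb":7,"q":60,"va":41}},"mg":[21,{"a":38,"k":9,"n":17,"sh":75,"vk":39,"zcd":41},{"b":15,"oc":47,"rd":88},0],"y":[[75,28,18,86],[52,26],[10,90,16,25,22]],"yon":{"ks":[28,71,34],"nsb":[13,9,53,40,63],"v":[79,96],"wcc":12}}
After op 16 (replace /mg/2/rd 86): {"asi":{"bpp":[24,27,38,36,53],"eo":30,"k":96,"pc":{"bb":7,"q":60,"va":41}},"mg":[21,{"a":38,"k":9,"n":17,"sh":75,"vk":39,"zcd":41},{"b":15,"oc":47,"rd":86},0],"y":[[75,28,18,86],[52,26],[10,90,16,25,22]],"yon":{"ks":[28,71,34],"nsb":[13,9,53,40,63],"v":[79,96],"wcc":12}}
After op 17 (add /tc 16): {"asi":{"bpp":[24,27,38,36,53],"eo":30,"k":96,"pc":{"bb":7,"q":60,"va":41}},"mg":[21,{"a":38,"k":9,"n":17,"sh":75,"vk":39,"zcd":41},{"b":15,"oc":47,"rd":86},0],"tc":16,"y":[[75,28,18,86],[52,26],[10,90,16,25,22]],"yon":{"ks":[28,71,34],"nsb":[13,9,53,40,63],"v":[79,96],"wcc":12}}
After op 18 (remove /y/2/4): {"asi":{"bpp":[24,27,38,36,53],"eo":30,"k":96,"pc":{"bb":7,"q":60,"va":41}},"mg":[21,{"a":38,"k":9,"n":17,"sh":75,"vk":39,"zcd":41},{"b":15,"oc":47,"rd":86},0],"tc":16,"y":[[75,28,18,86],[52,26],[10,90,16,25]],"yon":{"ks":[28,71,34],"nsb":[13,9,53,40,63],"v":[79,96],"wcc":12}}
Size at path /yon/v: 2

Answer: 2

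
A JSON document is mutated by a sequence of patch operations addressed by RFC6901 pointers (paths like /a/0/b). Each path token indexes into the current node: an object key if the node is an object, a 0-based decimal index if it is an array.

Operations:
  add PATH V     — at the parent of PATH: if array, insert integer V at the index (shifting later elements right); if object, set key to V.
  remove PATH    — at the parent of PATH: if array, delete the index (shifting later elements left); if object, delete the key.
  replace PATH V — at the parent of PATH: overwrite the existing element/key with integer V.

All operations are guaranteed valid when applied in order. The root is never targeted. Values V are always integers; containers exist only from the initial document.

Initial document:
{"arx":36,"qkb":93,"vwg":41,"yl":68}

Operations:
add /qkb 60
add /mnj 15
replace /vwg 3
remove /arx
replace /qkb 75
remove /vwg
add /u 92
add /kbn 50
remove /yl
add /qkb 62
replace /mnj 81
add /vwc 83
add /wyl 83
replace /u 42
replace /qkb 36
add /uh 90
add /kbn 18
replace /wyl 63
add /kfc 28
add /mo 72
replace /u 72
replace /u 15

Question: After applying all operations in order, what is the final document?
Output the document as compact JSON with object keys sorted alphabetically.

Answer: {"kbn":18,"kfc":28,"mnj":81,"mo":72,"qkb":36,"u":15,"uh":90,"vwc":83,"wyl":63}

Derivation:
After op 1 (add /qkb 60): {"arx":36,"qkb":60,"vwg":41,"yl":68}
After op 2 (add /mnj 15): {"arx":36,"mnj":15,"qkb":60,"vwg":41,"yl":68}
After op 3 (replace /vwg 3): {"arx":36,"mnj":15,"qkb":60,"vwg":3,"yl":68}
After op 4 (remove /arx): {"mnj":15,"qkb":60,"vwg":3,"yl":68}
After op 5 (replace /qkb 75): {"mnj":15,"qkb":75,"vwg":3,"yl":68}
After op 6 (remove /vwg): {"mnj":15,"qkb":75,"yl":68}
After op 7 (add /u 92): {"mnj":15,"qkb":75,"u":92,"yl":68}
After op 8 (add /kbn 50): {"kbn":50,"mnj":15,"qkb":75,"u":92,"yl":68}
After op 9 (remove /yl): {"kbn":50,"mnj":15,"qkb":75,"u":92}
After op 10 (add /qkb 62): {"kbn":50,"mnj":15,"qkb":62,"u":92}
After op 11 (replace /mnj 81): {"kbn":50,"mnj":81,"qkb":62,"u":92}
After op 12 (add /vwc 83): {"kbn":50,"mnj":81,"qkb":62,"u":92,"vwc":83}
After op 13 (add /wyl 83): {"kbn":50,"mnj":81,"qkb":62,"u":92,"vwc":83,"wyl":83}
After op 14 (replace /u 42): {"kbn":50,"mnj":81,"qkb":62,"u":42,"vwc":83,"wyl":83}
After op 15 (replace /qkb 36): {"kbn":50,"mnj":81,"qkb":36,"u":42,"vwc":83,"wyl":83}
After op 16 (add /uh 90): {"kbn":50,"mnj":81,"qkb":36,"u":42,"uh":90,"vwc":83,"wyl":83}
After op 17 (add /kbn 18): {"kbn":18,"mnj":81,"qkb":36,"u":42,"uh":90,"vwc":83,"wyl":83}
After op 18 (replace /wyl 63): {"kbn":18,"mnj":81,"qkb":36,"u":42,"uh":90,"vwc":83,"wyl":63}
After op 19 (add /kfc 28): {"kbn":18,"kfc":28,"mnj":81,"qkb":36,"u":42,"uh":90,"vwc":83,"wyl":63}
After op 20 (add /mo 72): {"kbn":18,"kfc":28,"mnj":81,"mo":72,"qkb":36,"u":42,"uh":90,"vwc":83,"wyl":63}
After op 21 (replace /u 72): {"kbn":18,"kfc":28,"mnj":81,"mo":72,"qkb":36,"u":72,"uh":90,"vwc":83,"wyl":63}
After op 22 (replace /u 15): {"kbn":18,"kfc":28,"mnj":81,"mo":72,"qkb":36,"u":15,"uh":90,"vwc":83,"wyl":63}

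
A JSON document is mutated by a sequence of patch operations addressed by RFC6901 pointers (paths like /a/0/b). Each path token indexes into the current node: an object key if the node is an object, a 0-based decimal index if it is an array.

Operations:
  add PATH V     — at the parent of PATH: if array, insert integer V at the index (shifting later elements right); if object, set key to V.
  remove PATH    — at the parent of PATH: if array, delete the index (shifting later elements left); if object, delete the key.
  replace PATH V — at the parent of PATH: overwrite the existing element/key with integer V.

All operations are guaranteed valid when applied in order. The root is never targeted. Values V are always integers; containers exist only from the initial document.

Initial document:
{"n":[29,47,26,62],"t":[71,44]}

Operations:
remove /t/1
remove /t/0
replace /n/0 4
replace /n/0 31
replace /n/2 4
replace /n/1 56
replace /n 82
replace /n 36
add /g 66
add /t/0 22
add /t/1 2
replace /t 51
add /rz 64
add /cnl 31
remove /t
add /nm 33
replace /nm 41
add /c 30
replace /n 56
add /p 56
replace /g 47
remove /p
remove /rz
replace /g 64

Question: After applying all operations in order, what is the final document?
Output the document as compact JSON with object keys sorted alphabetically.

After op 1 (remove /t/1): {"n":[29,47,26,62],"t":[71]}
After op 2 (remove /t/0): {"n":[29,47,26,62],"t":[]}
After op 3 (replace /n/0 4): {"n":[4,47,26,62],"t":[]}
After op 4 (replace /n/0 31): {"n":[31,47,26,62],"t":[]}
After op 5 (replace /n/2 4): {"n":[31,47,4,62],"t":[]}
After op 6 (replace /n/1 56): {"n":[31,56,4,62],"t":[]}
After op 7 (replace /n 82): {"n":82,"t":[]}
After op 8 (replace /n 36): {"n":36,"t":[]}
After op 9 (add /g 66): {"g":66,"n":36,"t":[]}
After op 10 (add /t/0 22): {"g":66,"n":36,"t":[22]}
After op 11 (add /t/1 2): {"g":66,"n":36,"t":[22,2]}
After op 12 (replace /t 51): {"g":66,"n":36,"t":51}
After op 13 (add /rz 64): {"g":66,"n":36,"rz":64,"t":51}
After op 14 (add /cnl 31): {"cnl":31,"g":66,"n":36,"rz":64,"t":51}
After op 15 (remove /t): {"cnl":31,"g":66,"n":36,"rz":64}
After op 16 (add /nm 33): {"cnl":31,"g":66,"n":36,"nm":33,"rz":64}
After op 17 (replace /nm 41): {"cnl":31,"g":66,"n":36,"nm":41,"rz":64}
After op 18 (add /c 30): {"c":30,"cnl":31,"g":66,"n":36,"nm":41,"rz":64}
After op 19 (replace /n 56): {"c":30,"cnl":31,"g":66,"n":56,"nm":41,"rz":64}
After op 20 (add /p 56): {"c":30,"cnl":31,"g":66,"n":56,"nm":41,"p":56,"rz":64}
After op 21 (replace /g 47): {"c":30,"cnl":31,"g":47,"n":56,"nm":41,"p":56,"rz":64}
After op 22 (remove /p): {"c":30,"cnl":31,"g":47,"n":56,"nm":41,"rz":64}
After op 23 (remove /rz): {"c":30,"cnl":31,"g":47,"n":56,"nm":41}
After op 24 (replace /g 64): {"c":30,"cnl":31,"g":64,"n":56,"nm":41}

Answer: {"c":30,"cnl":31,"g":64,"n":56,"nm":41}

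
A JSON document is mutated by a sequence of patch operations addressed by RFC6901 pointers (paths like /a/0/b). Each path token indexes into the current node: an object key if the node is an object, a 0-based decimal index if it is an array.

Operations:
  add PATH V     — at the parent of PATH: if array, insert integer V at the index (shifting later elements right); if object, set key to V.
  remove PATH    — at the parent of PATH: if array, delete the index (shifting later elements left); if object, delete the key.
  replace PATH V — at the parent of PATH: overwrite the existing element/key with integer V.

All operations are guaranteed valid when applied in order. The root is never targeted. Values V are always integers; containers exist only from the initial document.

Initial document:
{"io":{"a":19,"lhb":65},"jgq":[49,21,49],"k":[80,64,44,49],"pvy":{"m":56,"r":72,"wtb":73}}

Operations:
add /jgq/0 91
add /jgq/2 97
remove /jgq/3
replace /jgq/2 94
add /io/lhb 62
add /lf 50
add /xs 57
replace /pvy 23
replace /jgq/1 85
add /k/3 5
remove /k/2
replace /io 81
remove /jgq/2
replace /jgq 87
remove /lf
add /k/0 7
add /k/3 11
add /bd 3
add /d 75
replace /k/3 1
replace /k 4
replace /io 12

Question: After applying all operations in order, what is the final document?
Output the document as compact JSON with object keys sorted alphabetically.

After op 1 (add /jgq/0 91): {"io":{"a":19,"lhb":65},"jgq":[91,49,21,49],"k":[80,64,44,49],"pvy":{"m":56,"r":72,"wtb":73}}
After op 2 (add /jgq/2 97): {"io":{"a":19,"lhb":65},"jgq":[91,49,97,21,49],"k":[80,64,44,49],"pvy":{"m":56,"r":72,"wtb":73}}
After op 3 (remove /jgq/3): {"io":{"a":19,"lhb":65},"jgq":[91,49,97,49],"k":[80,64,44,49],"pvy":{"m":56,"r":72,"wtb":73}}
After op 4 (replace /jgq/2 94): {"io":{"a":19,"lhb":65},"jgq":[91,49,94,49],"k":[80,64,44,49],"pvy":{"m":56,"r":72,"wtb":73}}
After op 5 (add /io/lhb 62): {"io":{"a":19,"lhb":62},"jgq":[91,49,94,49],"k":[80,64,44,49],"pvy":{"m":56,"r":72,"wtb":73}}
After op 6 (add /lf 50): {"io":{"a":19,"lhb":62},"jgq":[91,49,94,49],"k":[80,64,44,49],"lf":50,"pvy":{"m":56,"r":72,"wtb":73}}
After op 7 (add /xs 57): {"io":{"a":19,"lhb":62},"jgq":[91,49,94,49],"k":[80,64,44,49],"lf":50,"pvy":{"m":56,"r":72,"wtb":73},"xs":57}
After op 8 (replace /pvy 23): {"io":{"a":19,"lhb":62},"jgq":[91,49,94,49],"k":[80,64,44,49],"lf":50,"pvy":23,"xs":57}
After op 9 (replace /jgq/1 85): {"io":{"a":19,"lhb":62},"jgq":[91,85,94,49],"k":[80,64,44,49],"lf":50,"pvy":23,"xs":57}
After op 10 (add /k/3 5): {"io":{"a":19,"lhb":62},"jgq":[91,85,94,49],"k":[80,64,44,5,49],"lf":50,"pvy":23,"xs":57}
After op 11 (remove /k/2): {"io":{"a":19,"lhb":62},"jgq":[91,85,94,49],"k":[80,64,5,49],"lf":50,"pvy":23,"xs":57}
After op 12 (replace /io 81): {"io":81,"jgq":[91,85,94,49],"k":[80,64,5,49],"lf":50,"pvy":23,"xs":57}
After op 13 (remove /jgq/2): {"io":81,"jgq":[91,85,49],"k":[80,64,5,49],"lf":50,"pvy":23,"xs":57}
After op 14 (replace /jgq 87): {"io":81,"jgq":87,"k":[80,64,5,49],"lf":50,"pvy":23,"xs":57}
After op 15 (remove /lf): {"io":81,"jgq":87,"k":[80,64,5,49],"pvy":23,"xs":57}
After op 16 (add /k/0 7): {"io":81,"jgq":87,"k":[7,80,64,5,49],"pvy":23,"xs":57}
After op 17 (add /k/3 11): {"io":81,"jgq":87,"k":[7,80,64,11,5,49],"pvy":23,"xs":57}
After op 18 (add /bd 3): {"bd":3,"io":81,"jgq":87,"k":[7,80,64,11,5,49],"pvy":23,"xs":57}
After op 19 (add /d 75): {"bd":3,"d":75,"io":81,"jgq":87,"k":[7,80,64,11,5,49],"pvy":23,"xs":57}
After op 20 (replace /k/3 1): {"bd":3,"d":75,"io":81,"jgq":87,"k":[7,80,64,1,5,49],"pvy":23,"xs":57}
After op 21 (replace /k 4): {"bd":3,"d":75,"io":81,"jgq":87,"k":4,"pvy":23,"xs":57}
After op 22 (replace /io 12): {"bd":3,"d":75,"io":12,"jgq":87,"k":4,"pvy":23,"xs":57}

Answer: {"bd":3,"d":75,"io":12,"jgq":87,"k":4,"pvy":23,"xs":57}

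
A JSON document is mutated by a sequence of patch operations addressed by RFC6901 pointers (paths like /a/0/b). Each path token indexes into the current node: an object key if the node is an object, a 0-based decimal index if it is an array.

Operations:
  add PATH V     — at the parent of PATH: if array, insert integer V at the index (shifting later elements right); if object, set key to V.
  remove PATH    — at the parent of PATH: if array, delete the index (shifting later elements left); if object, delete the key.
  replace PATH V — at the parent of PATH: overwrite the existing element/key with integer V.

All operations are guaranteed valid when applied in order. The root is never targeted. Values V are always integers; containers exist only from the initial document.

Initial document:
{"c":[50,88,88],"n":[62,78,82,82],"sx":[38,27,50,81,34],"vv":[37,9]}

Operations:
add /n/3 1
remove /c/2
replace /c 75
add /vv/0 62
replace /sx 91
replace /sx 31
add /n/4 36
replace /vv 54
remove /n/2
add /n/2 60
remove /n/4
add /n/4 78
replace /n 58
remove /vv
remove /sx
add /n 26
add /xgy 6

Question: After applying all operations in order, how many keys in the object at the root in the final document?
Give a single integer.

Answer: 3

Derivation:
After op 1 (add /n/3 1): {"c":[50,88,88],"n":[62,78,82,1,82],"sx":[38,27,50,81,34],"vv":[37,9]}
After op 2 (remove /c/2): {"c":[50,88],"n":[62,78,82,1,82],"sx":[38,27,50,81,34],"vv":[37,9]}
After op 3 (replace /c 75): {"c":75,"n":[62,78,82,1,82],"sx":[38,27,50,81,34],"vv":[37,9]}
After op 4 (add /vv/0 62): {"c":75,"n":[62,78,82,1,82],"sx":[38,27,50,81,34],"vv":[62,37,9]}
After op 5 (replace /sx 91): {"c":75,"n":[62,78,82,1,82],"sx":91,"vv":[62,37,9]}
After op 6 (replace /sx 31): {"c":75,"n":[62,78,82,1,82],"sx":31,"vv":[62,37,9]}
After op 7 (add /n/4 36): {"c":75,"n":[62,78,82,1,36,82],"sx":31,"vv":[62,37,9]}
After op 8 (replace /vv 54): {"c":75,"n":[62,78,82,1,36,82],"sx":31,"vv":54}
After op 9 (remove /n/2): {"c":75,"n":[62,78,1,36,82],"sx":31,"vv":54}
After op 10 (add /n/2 60): {"c":75,"n":[62,78,60,1,36,82],"sx":31,"vv":54}
After op 11 (remove /n/4): {"c":75,"n":[62,78,60,1,82],"sx":31,"vv":54}
After op 12 (add /n/4 78): {"c":75,"n":[62,78,60,1,78,82],"sx":31,"vv":54}
After op 13 (replace /n 58): {"c":75,"n":58,"sx":31,"vv":54}
After op 14 (remove /vv): {"c":75,"n":58,"sx":31}
After op 15 (remove /sx): {"c":75,"n":58}
After op 16 (add /n 26): {"c":75,"n":26}
After op 17 (add /xgy 6): {"c":75,"n":26,"xgy":6}
Size at the root: 3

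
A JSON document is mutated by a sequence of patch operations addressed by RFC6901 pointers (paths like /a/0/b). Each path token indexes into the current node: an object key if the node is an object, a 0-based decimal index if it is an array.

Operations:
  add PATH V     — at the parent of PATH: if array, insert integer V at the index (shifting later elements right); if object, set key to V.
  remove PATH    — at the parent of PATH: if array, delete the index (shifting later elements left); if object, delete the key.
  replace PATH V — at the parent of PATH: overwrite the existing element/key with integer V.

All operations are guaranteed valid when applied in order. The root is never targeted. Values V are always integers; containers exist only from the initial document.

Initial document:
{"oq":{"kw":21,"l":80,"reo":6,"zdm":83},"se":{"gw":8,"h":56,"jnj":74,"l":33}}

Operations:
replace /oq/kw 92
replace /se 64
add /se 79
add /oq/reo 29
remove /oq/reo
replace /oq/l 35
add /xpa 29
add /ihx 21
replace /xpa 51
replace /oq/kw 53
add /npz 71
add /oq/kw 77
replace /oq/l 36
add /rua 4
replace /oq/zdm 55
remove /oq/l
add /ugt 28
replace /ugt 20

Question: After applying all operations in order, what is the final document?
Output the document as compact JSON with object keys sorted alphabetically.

After op 1 (replace /oq/kw 92): {"oq":{"kw":92,"l":80,"reo":6,"zdm":83},"se":{"gw":8,"h":56,"jnj":74,"l":33}}
After op 2 (replace /se 64): {"oq":{"kw":92,"l":80,"reo":6,"zdm":83},"se":64}
After op 3 (add /se 79): {"oq":{"kw":92,"l":80,"reo":6,"zdm":83},"se":79}
After op 4 (add /oq/reo 29): {"oq":{"kw":92,"l":80,"reo":29,"zdm":83},"se":79}
After op 5 (remove /oq/reo): {"oq":{"kw":92,"l":80,"zdm":83},"se":79}
After op 6 (replace /oq/l 35): {"oq":{"kw":92,"l":35,"zdm":83},"se":79}
After op 7 (add /xpa 29): {"oq":{"kw":92,"l":35,"zdm":83},"se":79,"xpa":29}
After op 8 (add /ihx 21): {"ihx":21,"oq":{"kw":92,"l":35,"zdm":83},"se":79,"xpa":29}
After op 9 (replace /xpa 51): {"ihx":21,"oq":{"kw":92,"l":35,"zdm":83},"se":79,"xpa":51}
After op 10 (replace /oq/kw 53): {"ihx":21,"oq":{"kw":53,"l":35,"zdm":83},"se":79,"xpa":51}
After op 11 (add /npz 71): {"ihx":21,"npz":71,"oq":{"kw":53,"l":35,"zdm":83},"se":79,"xpa":51}
After op 12 (add /oq/kw 77): {"ihx":21,"npz":71,"oq":{"kw":77,"l":35,"zdm":83},"se":79,"xpa":51}
After op 13 (replace /oq/l 36): {"ihx":21,"npz":71,"oq":{"kw":77,"l":36,"zdm":83},"se":79,"xpa":51}
After op 14 (add /rua 4): {"ihx":21,"npz":71,"oq":{"kw":77,"l":36,"zdm":83},"rua":4,"se":79,"xpa":51}
After op 15 (replace /oq/zdm 55): {"ihx":21,"npz":71,"oq":{"kw":77,"l":36,"zdm":55},"rua":4,"se":79,"xpa":51}
After op 16 (remove /oq/l): {"ihx":21,"npz":71,"oq":{"kw":77,"zdm":55},"rua":4,"se":79,"xpa":51}
After op 17 (add /ugt 28): {"ihx":21,"npz":71,"oq":{"kw":77,"zdm":55},"rua":4,"se":79,"ugt":28,"xpa":51}
After op 18 (replace /ugt 20): {"ihx":21,"npz":71,"oq":{"kw":77,"zdm":55},"rua":4,"se":79,"ugt":20,"xpa":51}

Answer: {"ihx":21,"npz":71,"oq":{"kw":77,"zdm":55},"rua":4,"se":79,"ugt":20,"xpa":51}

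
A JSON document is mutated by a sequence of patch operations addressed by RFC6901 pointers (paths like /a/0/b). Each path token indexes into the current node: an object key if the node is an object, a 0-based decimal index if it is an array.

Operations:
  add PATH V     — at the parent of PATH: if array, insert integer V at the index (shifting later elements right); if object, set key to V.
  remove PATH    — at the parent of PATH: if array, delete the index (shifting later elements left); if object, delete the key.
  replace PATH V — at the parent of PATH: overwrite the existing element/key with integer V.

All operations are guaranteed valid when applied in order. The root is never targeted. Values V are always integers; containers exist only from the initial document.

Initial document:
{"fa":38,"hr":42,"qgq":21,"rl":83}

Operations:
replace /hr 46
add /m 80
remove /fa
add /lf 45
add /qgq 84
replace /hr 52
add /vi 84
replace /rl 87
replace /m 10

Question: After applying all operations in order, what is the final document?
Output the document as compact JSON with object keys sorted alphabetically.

After op 1 (replace /hr 46): {"fa":38,"hr":46,"qgq":21,"rl":83}
After op 2 (add /m 80): {"fa":38,"hr":46,"m":80,"qgq":21,"rl":83}
After op 3 (remove /fa): {"hr":46,"m":80,"qgq":21,"rl":83}
After op 4 (add /lf 45): {"hr":46,"lf":45,"m":80,"qgq":21,"rl":83}
After op 5 (add /qgq 84): {"hr":46,"lf":45,"m":80,"qgq":84,"rl":83}
After op 6 (replace /hr 52): {"hr":52,"lf":45,"m":80,"qgq":84,"rl":83}
After op 7 (add /vi 84): {"hr":52,"lf":45,"m":80,"qgq":84,"rl":83,"vi":84}
After op 8 (replace /rl 87): {"hr":52,"lf":45,"m":80,"qgq":84,"rl":87,"vi":84}
After op 9 (replace /m 10): {"hr":52,"lf":45,"m":10,"qgq":84,"rl":87,"vi":84}

Answer: {"hr":52,"lf":45,"m":10,"qgq":84,"rl":87,"vi":84}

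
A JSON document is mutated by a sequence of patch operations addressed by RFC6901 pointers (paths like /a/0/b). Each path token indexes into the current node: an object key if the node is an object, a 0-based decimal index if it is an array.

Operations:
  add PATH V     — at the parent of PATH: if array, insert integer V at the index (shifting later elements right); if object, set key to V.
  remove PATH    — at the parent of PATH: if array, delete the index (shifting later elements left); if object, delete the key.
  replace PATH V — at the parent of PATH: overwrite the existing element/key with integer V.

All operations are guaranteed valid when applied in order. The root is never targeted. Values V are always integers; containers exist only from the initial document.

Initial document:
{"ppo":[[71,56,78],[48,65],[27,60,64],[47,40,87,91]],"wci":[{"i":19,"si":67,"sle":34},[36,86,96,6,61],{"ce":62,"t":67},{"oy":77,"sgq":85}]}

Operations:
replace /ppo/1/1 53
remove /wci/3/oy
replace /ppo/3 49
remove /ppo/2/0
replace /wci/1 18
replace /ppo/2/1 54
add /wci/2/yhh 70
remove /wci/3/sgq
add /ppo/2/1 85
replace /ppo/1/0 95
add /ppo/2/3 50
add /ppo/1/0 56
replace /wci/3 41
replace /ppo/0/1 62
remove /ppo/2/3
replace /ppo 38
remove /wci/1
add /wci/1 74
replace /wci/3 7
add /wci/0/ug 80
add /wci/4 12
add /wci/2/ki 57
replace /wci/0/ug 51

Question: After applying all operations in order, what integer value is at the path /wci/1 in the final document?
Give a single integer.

After op 1 (replace /ppo/1/1 53): {"ppo":[[71,56,78],[48,53],[27,60,64],[47,40,87,91]],"wci":[{"i":19,"si":67,"sle":34},[36,86,96,6,61],{"ce":62,"t":67},{"oy":77,"sgq":85}]}
After op 2 (remove /wci/3/oy): {"ppo":[[71,56,78],[48,53],[27,60,64],[47,40,87,91]],"wci":[{"i":19,"si":67,"sle":34},[36,86,96,6,61],{"ce":62,"t":67},{"sgq":85}]}
After op 3 (replace /ppo/3 49): {"ppo":[[71,56,78],[48,53],[27,60,64],49],"wci":[{"i":19,"si":67,"sle":34},[36,86,96,6,61],{"ce":62,"t":67},{"sgq":85}]}
After op 4 (remove /ppo/2/0): {"ppo":[[71,56,78],[48,53],[60,64],49],"wci":[{"i":19,"si":67,"sle":34},[36,86,96,6,61],{"ce":62,"t":67},{"sgq":85}]}
After op 5 (replace /wci/1 18): {"ppo":[[71,56,78],[48,53],[60,64],49],"wci":[{"i":19,"si":67,"sle":34},18,{"ce":62,"t":67},{"sgq":85}]}
After op 6 (replace /ppo/2/1 54): {"ppo":[[71,56,78],[48,53],[60,54],49],"wci":[{"i":19,"si":67,"sle":34},18,{"ce":62,"t":67},{"sgq":85}]}
After op 7 (add /wci/2/yhh 70): {"ppo":[[71,56,78],[48,53],[60,54],49],"wci":[{"i":19,"si":67,"sle":34},18,{"ce":62,"t":67,"yhh":70},{"sgq":85}]}
After op 8 (remove /wci/3/sgq): {"ppo":[[71,56,78],[48,53],[60,54],49],"wci":[{"i":19,"si":67,"sle":34},18,{"ce":62,"t":67,"yhh":70},{}]}
After op 9 (add /ppo/2/1 85): {"ppo":[[71,56,78],[48,53],[60,85,54],49],"wci":[{"i":19,"si":67,"sle":34},18,{"ce":62,"t":67,"yhh":70},{}]}
After op 10 (replace /ppo/1/0 95): {"ppo":[[71,56,78],[95,53],[60,85,54],49],"wci":[{"i":19,"si":67,"sle":34},18,{"ce":62,"t":67,"yhh":70},{}]}
After op 11 (add /ppo/2/3 50): {"ppo":[[71,56,78],[95,53],[60,85,54,50],49],"wci":[{"i":19,"si":67,"sle":34},18,{"ce":62,"t":67,"yhh":70},{}]}
After op 12 (add /ppo/1/0 56): {"ppo":[[71,56,78],[56,95,53],[60,85,54,50],49],"wci":[{"i":19,"si":67,"sle":34},18,{"ce":62,"t":67,"yhh":70},{}]}
After op 13 (replace /wci/3 41): {"ppo":[[71,56,78],[56,95,53],[60,85,54,50],49],"wci":[{"i":19,"si":67,"sle":34},18,{"ce":62,"t":67,"yhh":70},41]}
After op 14 (replace /ppo/0/1 62): {"ppo":[[71,62,78],[56,95,53],[60,85,54,50],49],"wci":[{"i":19,"si":67,"sle":34},18,{"ce":62,"t":67,"yhh":70},41]}
After op 15 (remove /ppo/2/3): {"ppo":[[71,62,78],[56,95,53],[60,85,54],49],"wci":[{"i":19,"si":67,"sle":34},18,{"ce":62,"t":67,"yhh":70},41]}
After op 16 (replace /ppo 38): {"ppo":38,"wci":[{"i":19,"si":67,"sle":34},18,{"ce":62,"t":67,"yhh":70},41]}
After op 17 (remove /wci/1): {"ppo":38,"wci":[{"i":19,"si":67,"sle":34},{"ce":62,"t":67,"yhh":70},41]}
After op 18 (add /wci/1 74): {"ppo":38,"wci":[{"i":19,"si":67,"sle":34},74,{"ce":62,"t":67,"yhh":70},41]}
After op 19 (replace /wci/3 7): {"ppo":38,"wci":[{"i":19,"si":67,"sle":34},74,{"ce":62,"t":67,"yhh":70},7]}
After op 20 (add /wci/0/ug 80): {"ppo":38,"wci":[{"i":19,"si":67,"sle":34,"ug":80},74,{"ce":62,"t":67,"yhh":70},7]}
After op 21 (add /wci/4 12): {"ppo":38,"wci":[{"i":19,"si":67,"sle":34,"ug":80},74,{"ce":62,"t":67,"yhh":70},7,12]}
After op 22 (add /wci/2/ki 57): {"ppo":38,"wci":[{"i":19,"si":67,"sle":34,"ug":80},74,{"ce":62,"ki":57,"t":67,"yhh":70},7,12]}
After op 23 (replace /wci/0/ug 51): {"ppo":38,"wci":[{"i":19,"si":67,"sle":34,"ug":51},74,{"ce":62,"ki":57,"t":67,"yhh":70},7,12]}
Value at /wci/1: 74

Answer: 74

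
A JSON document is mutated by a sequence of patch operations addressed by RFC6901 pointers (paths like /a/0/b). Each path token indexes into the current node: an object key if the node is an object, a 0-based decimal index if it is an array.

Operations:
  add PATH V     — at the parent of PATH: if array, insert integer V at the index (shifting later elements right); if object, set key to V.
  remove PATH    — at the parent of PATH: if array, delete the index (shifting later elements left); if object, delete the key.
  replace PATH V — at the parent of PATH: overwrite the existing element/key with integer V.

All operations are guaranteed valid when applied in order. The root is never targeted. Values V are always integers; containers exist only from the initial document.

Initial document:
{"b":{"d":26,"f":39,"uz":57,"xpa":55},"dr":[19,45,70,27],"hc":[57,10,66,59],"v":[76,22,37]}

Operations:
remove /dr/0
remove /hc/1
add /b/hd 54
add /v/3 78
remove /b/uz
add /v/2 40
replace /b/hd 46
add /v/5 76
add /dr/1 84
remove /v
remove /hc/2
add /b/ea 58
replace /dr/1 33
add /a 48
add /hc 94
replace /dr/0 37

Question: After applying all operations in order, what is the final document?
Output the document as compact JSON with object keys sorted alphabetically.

Answer: {"a":48,"b":{"d":26,"ea":58,"f":39,"hd":46,"xpa":55},"dr":[37,33,70,27],"hc":94}

Derivation:
After op 1 (remove /dr/0): {"b":{"d":26,"f":39,"uz":57,"xpa":55},"dr":[45,70,27],"hc":[57,10,66,59],"v":[76,22,37]}
After op 2 (remove /hc/1): {"b":{"d":26,"f":39,"uz":57,"xpa":55},"dr":[45,70,27],"hc":[57,66,59],"v":[76,22,37]}
After op 3 (add /b/hd 54): {"b":{"d":26,"f":39,"hd":54,"uz":57,"xpa":55},"dr":[45,70,27],"hc":[57,66,59],"v":[76,22,37]}
After op 4 (add /v/3 78): {"b":{"d":26,"f":39,"hd":54,"uz":57,"xpa":55},"dr":[45,70,27],"hc":[57,66,59],"v":[76,22,37,78]}
After op 5 (remove /b/uz): {"b":{"d":26,"f":39,"hd":54,"xpa":55},"dr":[45,70,27],"hc":[57,66,59],"v":[76,22,37,78]}
After op 6 (add /v/2 40): {"b":{"d":26,"f":39,"hd":54,"xpa":55},"dr":[45,70,27],"hc":[57,66,59],"v":[76,22,40,37,78]}
After op 7 (replace /b/hd 46): {"b":{"d":26,"f":39,"hd":46,"xpa":55},"dr":[45,70,27],"hc":[57,66,59],"v":[76,22,40,37,78]}
After op 8 (add /v/5 76): {"b":{"d":26,"f":39,"hd":46,"xpa":55},"dr":[45,70,27],"hc":[57,66,59],"v":[76,22,40,37,78,76]}
After op 9 (add /dr/1 84): {"b":{"d":26,"f":39,"hd":46,"xpa":55},"dr":[45,84,70,27],"hc":[57,66,59],"v":[76,22,40,37,78,76]}
After op 10 (remove /v): {"b":{"d":26,"f":39,"hd":46,"xpa":55},"dr":[45,84,70,27],"hc":[57,66,59]}
After op 11 (remove /hc/2): {"b":{"d":26,"f":39,"hd":46,"xpa":55},"dr":[45,84,70,27],"hc":[57,66]}
After op 12 (add /b/ea 58): {"b":{"d":26,"ea":58,"f":39,"hd":46,"xpa":55},"dr":[45,84,70,27],"hc":[57,66]}
After op 13 (replace /dr/1 33): {"b":{"d":26,"ea":58,"f":39,"hd":46,"xpa":55},"dr":[45,33,70,27],"hc":[57,66]}
After op 14 (add /a 48): {"a":48,"b":{"d":26,"ea":58,"f":39,"hd":46,"xpa":55},"dr":[45,33,70,27],"hc":[57,66]}
After op 15 (add /hc 94): {"a":48,"b":{"d":26,"ea":58,"f":39,"hd":46,"xpa":55},"dr":[45,33,70,27],"hc":94}
After op 16 (replace /dr/0 37): {"a":48,"b":{"d":26,"ea":58,"f":39,"hd":46,"xpa":55},"dr":[37,33,70,27],"hc":94}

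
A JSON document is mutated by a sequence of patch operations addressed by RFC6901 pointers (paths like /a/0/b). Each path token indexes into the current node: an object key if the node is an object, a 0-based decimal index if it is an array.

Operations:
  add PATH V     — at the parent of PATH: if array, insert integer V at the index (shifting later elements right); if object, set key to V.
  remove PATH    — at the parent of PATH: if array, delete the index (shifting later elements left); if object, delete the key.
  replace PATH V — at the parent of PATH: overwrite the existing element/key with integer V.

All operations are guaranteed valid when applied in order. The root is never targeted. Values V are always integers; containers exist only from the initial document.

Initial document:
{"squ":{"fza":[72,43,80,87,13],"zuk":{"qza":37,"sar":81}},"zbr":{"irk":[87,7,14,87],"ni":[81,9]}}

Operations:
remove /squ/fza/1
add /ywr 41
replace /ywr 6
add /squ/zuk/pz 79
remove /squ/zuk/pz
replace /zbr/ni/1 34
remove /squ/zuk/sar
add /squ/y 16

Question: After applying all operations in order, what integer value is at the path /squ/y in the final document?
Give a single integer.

Answer: 16

Derivation:
After op 1 (remove /squ/fza/1): {"squ":{"fza":[72,80,87,13],"zuk":{"qza":37,"sar":81}},"zbr":{"irk":[87,7,14,87],"ni":[81,9]}}
After op 2 (add /ywr 41): {"squ":{"fza":[72,80,87,13],"zuk":{"qza":37,"sar":81}},"ywr":41,"zbr":{"irk":[87,7,14,87],"ni":[81,9]}}
After op 3 (replace /ywr 6): {"squ":{"fza":[72,80,87,13],"zuk":{"qza":37,"sar":81}},"ywr":6,"zbr":{"irk":[87,7,14,87],"ni":[81,9]}}
After op 4 (add /squ/zuk/pz 79): {"squ":{"fza":[72,80,87,13],"zuk":{"pz":79,"qza":37,"sar":81}},"ywr":6,"zbr":{"irk":[87,7,14,87],"ni":[81,9]}}
After op 5 (remove /squ/zuk/pz): {"squ":{"fza":[72,80,87,13],"zuk":{"qza":37,"sar":81}},"ywr":6,"zbr":{"irk":[87,7,14,87],"ni":[81,9]}}
After op 6 (replace /zbr/ni/1 34): {"squ":{"fza":[72,80,87,13],"zuk":{"qza":37,"sar":81}},"ywr":6,"zbr":{"irk":[87,7,14,87],"ni":[81,34]}}
After op 7 (remove /squ/zuk/sar): {"squ":{"fza":[72,80,87,13],"zuk":{"qza":37}},"ywr":6,"zbr":{"irk":[87,7,14,87],"ni":[81,34]}}
After op 8 (add /squ/y 16): {"squ":{"fza":[72,80,87,13],"y":16,"zuk":{"qza":37}},"ywr":6,"zbr":{"irk":[87,7,14,87],"ni":[81,34]}}
Value at /squ/y: 16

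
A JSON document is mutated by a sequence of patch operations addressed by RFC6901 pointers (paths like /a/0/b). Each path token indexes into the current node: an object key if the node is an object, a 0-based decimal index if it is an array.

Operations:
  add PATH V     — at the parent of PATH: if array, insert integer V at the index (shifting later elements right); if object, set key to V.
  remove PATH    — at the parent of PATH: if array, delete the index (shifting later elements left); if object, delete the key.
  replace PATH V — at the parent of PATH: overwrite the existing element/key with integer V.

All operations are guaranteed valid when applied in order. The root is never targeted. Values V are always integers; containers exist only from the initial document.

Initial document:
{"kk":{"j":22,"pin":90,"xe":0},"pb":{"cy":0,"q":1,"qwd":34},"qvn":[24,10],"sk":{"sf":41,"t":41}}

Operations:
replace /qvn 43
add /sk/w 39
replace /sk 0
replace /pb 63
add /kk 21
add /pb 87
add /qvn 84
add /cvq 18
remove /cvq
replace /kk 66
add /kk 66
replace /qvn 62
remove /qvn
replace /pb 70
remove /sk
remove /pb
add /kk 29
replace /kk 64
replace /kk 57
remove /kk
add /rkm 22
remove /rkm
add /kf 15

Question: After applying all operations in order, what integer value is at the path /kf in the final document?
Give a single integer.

Answer: 15

Derivation:
After op 1 (replace /qvn 43): {"kk":{"j":22,"pin":90,"xe":0},"pb":{"cy":0,"q":1,"qwd":34},"qvn":43,"sk":{"sf":41,"t":41}}
After op 2 (add /sk/w 39): {"kk":{"j":22,"pin":90,"xe":0},"pb":{"cy":0,"q":1,"qwd":34},"qvn":43,"sk":{"sf":41,"t":41,"w":39}}
After op 3 (replace /sk 0): {"kk":{"j":22,"pin":90,"xe":0},"pb":{"cy":0,"q":1,"qwd":34},"qvn":43,"sk":0}
After op 4 (replace /pb 63): {"kk":{"j":22,"pin":90,"xe":0},"pb":63,"qvn":43,"sk":0}
After op 5 (add /kk 21): {"kk":21,"pb":63,"qvn":43,"sk":0}
After op 6 (add /pb 87): {"kk":21,"pb":87,"qvn":43,"sk":0}
After op 7 (add /qvn 84): {"kk":21,"pb":87,"qvn":84,"sk":0}
After op 8 (add /cvq 18): {"cvq":18,"kk":21,"pb":87,"qvn":84,"sk":0}
After op 9 (remove /cvq): {"kk":21,"pb":87,"qvn":84,"sk":0}
After op 10 (replace /kk 66): {"kk":66,"pb":87,"qvn":84,"sk":0}
After op 11 (add /kk 66): {"kk":66,"pb":87,"qvn":84,"sk":0}
After op 12 (replace /qvn 62): {"kk":66,"pb":87,"qvn":62,"sk":0}
After op 13 (remove /qvn): {"kk":66,"pb":87,"sk":0}
After op 14 (replace /pb 70): {"kk":66,"pb":70,"sk":0}
After op 15 (remove /sk): {"kk":66,"pb":70}
After op 16 (remove /pb): {"kk":66}
After op 17 (add /kk 29): {"kk":29}
After op 18 (replace /kk 64): {"kk":64}
After op 19 (replace /kk 57): {"kk":57}
After op 20 (remove /kk): {}
After op 21 (add /rkm 22): {"rkm":22}
After op 22 (remove /rkm): {}
After op 23 (add /kf 15): {"kf":15}
Value at /kf: 15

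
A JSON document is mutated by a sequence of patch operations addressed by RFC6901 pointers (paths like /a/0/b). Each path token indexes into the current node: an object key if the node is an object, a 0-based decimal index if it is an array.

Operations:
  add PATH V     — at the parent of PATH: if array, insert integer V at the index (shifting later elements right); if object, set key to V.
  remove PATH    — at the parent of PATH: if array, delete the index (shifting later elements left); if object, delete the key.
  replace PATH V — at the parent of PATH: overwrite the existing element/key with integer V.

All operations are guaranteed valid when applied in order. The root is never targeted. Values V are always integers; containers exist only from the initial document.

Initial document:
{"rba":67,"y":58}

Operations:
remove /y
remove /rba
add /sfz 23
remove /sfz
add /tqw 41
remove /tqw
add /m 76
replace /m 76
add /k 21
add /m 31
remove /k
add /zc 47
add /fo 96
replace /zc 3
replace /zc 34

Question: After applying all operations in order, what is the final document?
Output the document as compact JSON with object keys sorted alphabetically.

Answer: {"fo":96,"m":31,"zc":34}

Derivation:
After op 1 (remove /y): {"rba":67}
After op 2 (remove /rba): {}
After op 3 (add /sfz 23): {"sfz":23}
After op 4 (remove /sfz): {}
After op 5 (add /tqw 41): {"tqw":41}
After op 6 (remove /tqw): {}
After op 7 (add /m 76): {"m":76}
After op 8 (replace /m 76): {"m":76}
After op 9 (add /k 21): {"k":21,"m":76}
After op 10 (add /m 31): {"k":21,"m":31}
After op 11 (remove /k): {"m":31}
After op 12 (add /zc 47): {"m":31,"zc":47}
After op 13 (add /fo 96): {"fo":96,"m":31,"zc":47}
After op 14 (replace /zc 3): {"fo":96,"m":31,"zc":3}
After op 15 (replace /zc 34): {"fo":96,"m":31,"zc":34}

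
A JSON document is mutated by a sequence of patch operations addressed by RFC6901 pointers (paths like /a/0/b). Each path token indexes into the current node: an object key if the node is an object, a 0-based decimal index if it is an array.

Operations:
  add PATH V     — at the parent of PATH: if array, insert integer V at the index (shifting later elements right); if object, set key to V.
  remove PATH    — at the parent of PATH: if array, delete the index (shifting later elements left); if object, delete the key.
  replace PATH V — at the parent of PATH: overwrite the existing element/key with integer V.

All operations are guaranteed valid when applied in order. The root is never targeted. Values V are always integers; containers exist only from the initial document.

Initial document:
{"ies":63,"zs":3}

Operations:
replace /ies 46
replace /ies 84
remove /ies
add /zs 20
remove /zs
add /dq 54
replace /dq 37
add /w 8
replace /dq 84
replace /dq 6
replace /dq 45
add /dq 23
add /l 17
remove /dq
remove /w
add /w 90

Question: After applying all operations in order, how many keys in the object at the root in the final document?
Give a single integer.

After op 1 (replace /ies 46): {"ies":46,"zs":3}
After op 2 (replace /ies 84): {"ies":84,"zs":3}
After op 3 (remove /ies): {"zs":3}
After op 4 (add /zs 20): {"zs":20}
After op 5 (remove /zs): {}
After op 6 (add /dq 54): {"dq":54}
After op 7 (replace /dq 37): {"dq":37}
After op 8 (add /w 8): {"dq":37,"w":8}
After op 9 (replace /dq 84): {"dq":84,"w":8}
After op 10 (replace /dq 6): {"dq":6,"w":8}
After op 11 (replace /dq 45): {"dq":45,"w":8}
After op 12 (add /dq 23): {"dq":23,"w":8}
After op 13 (add /l 17): {"dq":23,"l":17,"w":8}
After op 14 (remove /dq): {"l":17,"w":8}
After op 15 (remove /w): {"l":17}
After op 16 (add /w 90): {"l":17,"w":90}
Size at the root: 2

Answer: 2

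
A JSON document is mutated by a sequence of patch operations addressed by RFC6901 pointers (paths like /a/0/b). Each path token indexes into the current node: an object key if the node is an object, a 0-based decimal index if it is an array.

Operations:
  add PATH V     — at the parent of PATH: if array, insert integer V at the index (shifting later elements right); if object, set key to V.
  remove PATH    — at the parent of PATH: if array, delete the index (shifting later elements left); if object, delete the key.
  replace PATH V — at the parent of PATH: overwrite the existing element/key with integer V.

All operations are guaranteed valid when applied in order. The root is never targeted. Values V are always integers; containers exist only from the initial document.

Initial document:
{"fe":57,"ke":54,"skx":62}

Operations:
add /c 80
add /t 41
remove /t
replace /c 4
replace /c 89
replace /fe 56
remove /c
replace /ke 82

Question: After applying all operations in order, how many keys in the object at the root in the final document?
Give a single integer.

After op 1 (add /c 80): {"c":80,"fe":57,"ke":54,"skx":62}
After op 2 (add /t 41): {"c":80,"fe":57,"ke":54,"skx":62,"t":41}
After op 3 (remove /t): {"c":80,"fe":57,"ke":54,"skx":62}
After op 4 (replace /c 4): {"c":4,"fe":57,"ke":54,"skx":62}
After op 5 (replace /c 89): {"c":89,"fe":57,"ke":54,"skx":62}
After op 6 (replace /fe 56): {"c":89,"fe":56,"ke":54,"skx":62}
After op 7 (remove /c): {"fe":56,"ke":54,"skx":62}
After op 8 (replace /ke 82): {"fe":56,"ke":82,"skx":62}
Size at the root: 3

Answer: 3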